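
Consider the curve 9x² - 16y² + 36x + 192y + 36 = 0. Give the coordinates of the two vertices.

(-2, 0) and (-2, 12)

Group the x- and y-terms: 9(x² + 4x) -16(y² - 12y) = -36
Completing the square gives 9(x + 2)² -16(y - 6)² = -36 + 36 - 576 = -576.
Dividing both sides by -576: (y - 6)²/36 - (x + 2)²/64 = 1
Hyperbola, center (-2, 6), transverse axis vertical; a² = 36, b² = 64.
a = 6. Vertices at (h, k ± a).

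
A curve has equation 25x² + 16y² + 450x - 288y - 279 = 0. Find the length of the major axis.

30

Group: 25(x² + 18x) + 16(y² - 18y) = 279
Complete the square: 25(x + 9)² + 16(y - 9)² = 279 + 2025 + 1296 = 3600
Divide through by 3600 to get (x + 9)²/144 + (y - 9)²/225 = 1.
Ellipse, center (-9, 9), major axis vertical; a² = 225, b² = 144.
a² = 225 so a = 15; the major axis has length 2a = 30.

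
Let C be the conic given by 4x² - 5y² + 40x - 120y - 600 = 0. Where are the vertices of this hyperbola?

Group the x- and y-terms: 4(x² + 10x) -5(y² + 24y) = 600
Complete the square: 4(x + 5)² -5(y + 12)² = 600 + 100 - 720 = -20
Divide through by -20 to get (y + 12)²/4 - (x + 5)²/5 = 1.
Hyperbola, center (-5, -12), transverse axis vertical; a² = 4, b² = 5.
a = 2. Vertices at (h, k ± a).

(-5, -14) and (-5, -10)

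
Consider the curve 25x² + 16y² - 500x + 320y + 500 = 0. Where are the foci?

(10, -19) and (10, -1)

25(x² - 20x) + 16(y² + 20y) = -500
25(x - 10)² + 16(y + 10)² = -500 + 2500 + 1600 = 3600
Divide by 3600: (x - 10)²/144 + (y + 10)²/225 = 1
Ellipse, center (10, -10), major axis vertical; a² = 225, b² = 144.
c² = a² - b² = 225 - 144 = 81, so c = 9.
Foci lie on the vertical axis through the center: (h, k ± c).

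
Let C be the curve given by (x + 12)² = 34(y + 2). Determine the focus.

Vertex (-12, -2); 4p = 34 so p = 17/2. Opens up.
Focus is p units from the vertex along the axis: (h, k + p).

(-12, 13/2)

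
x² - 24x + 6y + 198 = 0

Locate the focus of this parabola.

Only x is squared. Complete the square in x: (x - 12)² = -6(y + 9).
Vertex (12, -9); 4p = -6 so p = -3/2. Opens down.
Focus is p units from the vertex along the axis: (h, k + p).

(12, -21/2)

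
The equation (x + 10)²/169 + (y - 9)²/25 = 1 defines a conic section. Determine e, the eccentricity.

e = 12/13

Center (-10, 9). The larger denominator 169 sits under the x-term, so the major axis is horizontal; a² = 169, b² = 25.
c² = a² - b² = 144, so c = 12.
e = c/a = 12/13.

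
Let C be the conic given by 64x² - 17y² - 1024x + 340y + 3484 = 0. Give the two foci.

(8, 1) and (8, 19)

Group the x- and y-terms: 64(x² - 16x) -17(y² - 20y) = -3484
Complete the square: 64(x - 8)² -17(y - 10)² = -3484 + 4096 - 1700 = -1088
Divide through by -1088 to get (y - 10)²/64 - (x - 8)²/17 = 1.
Hyperbola, center (8, 10), transverse axis vertical; a² = 64, b² = 17.
c² = a² + b² = 64 + 17 = 81, so c = 9.
Foci lie on the vertical axis through the center: (h, k ± c).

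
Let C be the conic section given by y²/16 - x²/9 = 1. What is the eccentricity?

e = 5/4

Center (0, 0). The positive term is the y-term, so the transverse axis is vertical; a² = 16, b² = 9.
c² = a² + b² = 25, so c = 5.
e = c/a = 5/4.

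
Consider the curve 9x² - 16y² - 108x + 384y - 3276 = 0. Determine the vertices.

(-6, 12) and (18, 12)

Group the x- and y-terms: 9(x² - 12x) -16(y² - 24y) = 3276
Complete the square: 9(x - 6)² -16(y - 12)² = 3276 + 324 - 2304 = 1296
Divide by 1296: (x - 6)²/144 - (y - 12)²/81 = 1
Hyperbola, center (6, 12), transverse axis horizontal; a² = 144, b² = 81.
a = 12. Vertices at (h ± a, k).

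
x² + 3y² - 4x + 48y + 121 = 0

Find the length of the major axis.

10√3

Rearranging, (x² - 4x) + 3(y² + 16y) = -121.
Complete the square: (x - 2)² + 3(y + 8)² = -121 + 4 + 192 = 75
Dividing both sides by 75: (x - 2)²/75 + (y + 8)²/25 = 1
Ellipse, center (2, -8), major axis horizontal; a² = 75, b² = 25.
a² = 75 so a = 5√3; the major axis has length 2a = 10√3.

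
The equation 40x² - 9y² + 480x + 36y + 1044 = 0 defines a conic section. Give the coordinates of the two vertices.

(-9, 2) and (-3, 2)

Collect terms: 40(x² + 12x) -9(y² - 4y) = -1044
Complete the square: 40(x + 6)² -9(y - 2)² = -1044 + 1440 - 36 = 360
Dividing both sides by 360: (x + 6)²/9 - (y - 2)²/40 = 1
Hyperbola, center (-6, 2), transverse axis horizontal; a² = 9, b² = 40.
a = 3. Vertices at (h ± a, k).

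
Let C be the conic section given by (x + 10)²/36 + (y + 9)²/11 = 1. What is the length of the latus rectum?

11/3

Center (-10, -9). The larger denominator 36 sits under the x-term, so the major axis is horizontal; a² = 36, b² = 11.
Latus rectum length = 2b²/a = 2·11/6 = 11/3.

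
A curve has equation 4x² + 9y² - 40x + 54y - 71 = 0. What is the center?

Rearranging, 4(x² - 10x) + 9(y² + 6y) = 71.
Complete the square in x and y: 4(x - 5)² + 9(y + 3)² = 71 + 100 + 81 = 252
Divide through by 252 to get (x - 5)²/63 + (y + 3)²/28 = 1.
Ellipse with center (5, -3).

(5, -3)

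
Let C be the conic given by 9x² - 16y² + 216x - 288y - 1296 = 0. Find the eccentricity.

e = 5/4

Rearranging, 9(x² + 24x) -16(y² + 18y) = 1296.
Complete the square: 9(x + 12)² -16(y + 9)² = 1296 + 1296 - 1296 = 1296
Divide through by 1296 to get (x + 12)²/144 - (y + 9)²/81 = 1.
Hyperbola, center (-12, -9), transverse axis horizontal; a² = 144, b² = 81.
c² = a² + b² = 225, so c = 15.
e = c/a = 15/12 = 5/4.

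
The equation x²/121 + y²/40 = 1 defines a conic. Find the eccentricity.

Center (0, 0). The larger denominator 121 sits under the x-term, so the major axis is horizontal; a² = 121, b² = 40.
c² = a² - b² = 81, so c = 9.
e = c/a = 9/11.

e = 9/11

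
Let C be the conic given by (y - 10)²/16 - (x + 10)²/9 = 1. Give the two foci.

(-10, 5) and (-10, 15)

Center (-10, 10). The positive term is the y-term, so the transverse axis is vertical; a² = 16, b² = 9.
c² = a² + b² = 16 + 9 = 25, so c = 5.
Foci lie on the vertical axis through the center: (h, k ± c).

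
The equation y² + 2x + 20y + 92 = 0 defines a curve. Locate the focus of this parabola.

(7/2, -10)

Only y is squared. Complete the square in y: (y + 10)² = -2(x - 4).
Vertex (4, -10); 4p = -2 so p = -1/2. Opens left.
Focus is p units from the vertex along the axis: (h + p, k).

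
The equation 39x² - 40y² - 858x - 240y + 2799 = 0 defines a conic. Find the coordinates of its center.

Rearranging, 39(x² - 22x) -40(y² + 6y) = -2799.
Complete the square in x and y: 39(x - 11)² -40(y + 3)² = -2799 + 4719 - 360 = 1560
Divide through by 1560 to get (x - 11)²/40 - (y + 3)²/39 = 1.
Hyperbola with center (11, -3).

(11, -3)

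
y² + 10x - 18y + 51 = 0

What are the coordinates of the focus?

(1/2, 9)

Only y is squared. Complete the square in y: (y - 9)² = -10(x - 3).
Vertex (3, 9); 4p = -10 so p = -5/2. Opens left.
Focus is p units from the vertex along the axis: (h + p, k).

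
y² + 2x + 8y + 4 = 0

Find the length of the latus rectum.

Only y is squared. Complete the square in y: (y + 4)² = -2(x - 6).
Vertex (6, -4); 4p = -2 so p = -1/2. Opens left.
Latus rectum length = |4p| = 2.

2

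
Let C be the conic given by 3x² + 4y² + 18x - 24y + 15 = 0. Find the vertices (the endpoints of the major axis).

(-7, 3) and (1, 3)

Group: 3(x² + 6x) + 4(y² - 6y) = -15
Completing the square gives 3(x + 3)² + 4(y - 3)² = -15 + 27 + 36 = 48.
Dividing both sides by 48: (x + 3)²/16 + (y - 3)²/12 = 1
Ellipse, center (-3, 3), major axis horizontal; a² = 16, b² = 12.
a = 4. Vertices at (h ± a, k).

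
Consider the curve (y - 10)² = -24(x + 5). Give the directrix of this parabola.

x = 1

Vertex (-5, 10); 4p = -24 so p = -6. Opens left.
Directrix is the vertical line x = h − p = -5 − (-6) = 1.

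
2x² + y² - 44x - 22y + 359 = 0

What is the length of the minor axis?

2(x² - 22x) + (y² - 22y) = -359
Completing the square gives 2(x - 11)² + (y - 11)² = -359 + 242 + 121 = 4.
Divide through by 4 to get (x - 11)²/2 + (y - 11)²/4 = 1.
Ellipse, center (11, 11), major axis vertical; a² = 4, b² = 2.
b² = 2 so b = √2; the minor axis has length 2b = 2√2.

2√2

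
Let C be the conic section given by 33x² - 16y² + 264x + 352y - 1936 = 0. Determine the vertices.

(-8, 11) and (0, 11)

Collect terms: 33(x² + 8x) -16(y² - 22y) = 1936
Complete the square in x and y: 33(x + 4)² -16(y - 11)² = 1936 + 528 - 1936 = 528
Divide by 528: (x + 4)²/16 - (y - 11)²/33 = 1
Hyperbola, center (-4, 11), transverse axis horizontal; a² = 16, b² = 33.
a = 4. Vertices at (h ± a, k).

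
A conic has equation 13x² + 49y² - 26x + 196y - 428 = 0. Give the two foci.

(-5, -2) and (7, -2)

Collect terms: 13(x² - 2x) + 49(y² + 4y) = 428
Complete the square in x and y: 13(x - 1)² + 49(y + 2)² = 428 + 13 + 196 = 637
Divide by 637: (x - 1)²/49 + (y + 2)²/13 = 1
Ellipse, center (1, -2), major axis horizontal; a² = 49, b² = 13.
c² = a² - b² = 49 - 13 = 36, so c = 6.
Foci lie on the horizontal axis through the center: (h ± c, k).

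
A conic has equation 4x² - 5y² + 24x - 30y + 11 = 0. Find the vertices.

4(x² + 6x) -5(y² + 6y) = -11
Completing the square gives 4(x + 3)² -5(y + 3)² = -11 + 36 - 45 = -20.
Divide through by -20 to get (y + 3)²/4 - (x + 3)²/5 = 1.
Hyperbola, center (-3, -3), transverse axis vertical; a² = 4, b² = 5.
a = 2. Vertices at (h, k ± a).

(-3, -5) and (-3, -1)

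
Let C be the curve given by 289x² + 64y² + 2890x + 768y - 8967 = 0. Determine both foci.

(-5, -21) and (-5, 9)

289(x² + 10x) + 64(y² + 12y) = 8967
Completing the square gives 289(x + 5)² + 64(y + 6)² = 8967 + 7225 + 2304 = 18496.
Dividing both sides by 18496: (x + 5)²/64 + (y + 6)²/289 = 1
Ellipse, center (-5, -6), major axis vertical; a² = 289, b² = 64.
c² = a² - b² = 289 - 64 = 225, so c = 15.
Foci lie on the vertical axis through the center: (h, k ± c).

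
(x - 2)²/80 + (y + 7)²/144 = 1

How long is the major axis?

24

Center (2, -7). The larger denominator 144 sits under the y-term, so the major axis is vertical; a² = 144, b² = 80.
a² = 144 so a = 12; the major axis has length 2a = 24.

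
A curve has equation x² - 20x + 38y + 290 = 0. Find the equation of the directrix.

Only x is squared. Complete the square in x: (x - 10)² = -38(y + 5).
Vertex (10, -5); 4p = -38 so p = -19/2. Opens down.
Directrix is the horizontal line y = k − p = -5 − (-19/2) = 9/2.

y = 9/2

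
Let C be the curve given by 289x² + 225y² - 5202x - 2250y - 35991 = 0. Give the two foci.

289(x² - 18x) + 225(y² - 10y) = 35991
Complete the square in x and y: 289(x - 9)² + 225(y - 5)² = 35991 + 23409 + 5625 = 65025
Dividing both sides by 65025: (x - 9)²/225 + (y - 5)²/289 = 1
Ellipse, center (9, 5), major axis vertical; a² = 289, b² = 225.
c² = a² - b² = 289 - 225 = 64, so c = 8.
Foci lie on the vertical axis through the center: (h, k ± c).

(9, -3) and (9, 13)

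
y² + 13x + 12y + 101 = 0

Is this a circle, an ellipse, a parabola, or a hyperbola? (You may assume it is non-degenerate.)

No xy term. Coefficients of x² and y² are A = 0, C = 1.
Exactly one squared variable ⇒ parabola.

parabola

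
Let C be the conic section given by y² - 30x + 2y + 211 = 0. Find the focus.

(29/2, -1)

Only y is squared. Complete the square in y: (y + 1)² = 30(x - 7).
Vertex (7, -1); 4p = 30 so p = 15/2. Opens right.
Focus is p units from the vertex along the axis: (h + p, k).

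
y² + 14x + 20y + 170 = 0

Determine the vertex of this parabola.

Only y is squared. Complete the square in y: (y + 10)² = -14(x + 5).
Vertex (-5, -10); 4p = -14 so p = -7/2. Opens left.

(-5, -10)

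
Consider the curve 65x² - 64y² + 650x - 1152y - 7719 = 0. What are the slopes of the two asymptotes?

√65/8 and -√65/8

Group the x- and y-terms: 65(x² + 10x) -64(y² + 18y) = 7719
Completing the square gives 65(x + 5)² -64(y + 9)² = 7719 + 1625 - 5184 = 4160.
Divide by 4160: (x + 5)²/64 - (y + 9)²/65 = 1
Hyperbola, center (-5, -9), transverse axis horizontal; a² = 64, b² = 65.
For a horizontal hyperbola the asymptotes have slope ±b/a.
Here that is ±√65/8.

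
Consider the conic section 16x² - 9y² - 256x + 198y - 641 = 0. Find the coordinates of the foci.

Rearranging, 16(x² - 16x) -9(y² - 22y) = 641.
Complete the square: 16(x - 8)² -9(y - 11)² = 641 + 1024 - 1089 = 576
Dividing both sides by 576: (x - 8)²/36 - (y - 11)²/64 = 1
Hyperbola, center (8, 11), transverse axis horizontal; a² = 36, b² = 64.
c² = a² + b² = 36 + 64 = 100, so c = 10.
Foci lie on the horizontal axis through the center: (h ± c, k).

(-2, 11) and (18, 11)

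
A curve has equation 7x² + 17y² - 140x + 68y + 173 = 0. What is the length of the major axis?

2√85

Group the x- and y-terms: 7(x² - 20x) + 17(y² + 4y) = -173
Complete the square: 7(x - 10)² + 17(y + 2)² = -173 + 700 + 68 = 595
Divide through by 595 to get (x - 10)²/85 + (y + 2)²/35 = 1.
Ellipse, center (10, -2), major axis horizontal; a² = 85, b² = 35.
a² = 85 so a = √85; the major axis has length 2a = 2√85.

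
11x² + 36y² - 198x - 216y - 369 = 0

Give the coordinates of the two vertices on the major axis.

(-3, 3) and (21, 3)

Collect terms: 11(x² - 18x) + 36(y² - 6y) = 369
11(x - 9)² + 36(y - 3)² = 369 + 891 + 324 = 1584
Dividing both sides by 1584: (x - 9)²/144 + (y - 3)²/44 = 1
Ellipse, center (9, 3), major axis horizontal; a² = 144, b² = 44.
a = 12. Vertices at (h ± a, k).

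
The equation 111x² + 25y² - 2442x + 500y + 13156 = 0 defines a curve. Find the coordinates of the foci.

(11, -10 - √86) and (11, -10 + √86)

Group: 111(x² - 22x) + 25(y² + 20y) = -13156
111(x - 11)² + 25(y + 10)² = -13156 + 13431 + 2500 = 2775
Divide through by 2775 to get (x - 11)²/25 + (y + 10)²/111 = 1.
Ellipse, center (11, -10), major axis vertical; a² = 111, b² = 25.
c² = a² - b² = 111 - 25 = 86, so c = √86.
Foci lie on the vertical axis through the center: (h, k ± c).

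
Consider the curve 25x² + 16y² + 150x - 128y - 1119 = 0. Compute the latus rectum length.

64/5

25(x² + 6x) + 16(y² - 8y) = 1119
Complete the square in x and y: 25(x + 3)² + 16(y - 4)² = 1119 + 225 + 256 = 1600
Divide through by 1600 to get (x + 3)²/64 + (y - 4)²/100 = 1.
Ellipse, center (-3, 4), major axis vertical; a² = 100, b² = 64.
Latus rectum length = 2b²/a = 2·64/10 = 64/5.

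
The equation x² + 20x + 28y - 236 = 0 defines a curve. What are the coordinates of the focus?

(-10, 5)

Only x is squared. Complete the square in x: (x + 10)² = -28(y - 12).
Vertex (-10, 12); 4p = -28 so p = -7. Opens down.
Focus is p units from the vertex along the axis: (h, k + p).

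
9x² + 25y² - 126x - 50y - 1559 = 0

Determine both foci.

Group the x- and y-terms: 9(x² - 14x) + 25(y² - 2y) = 1559
Complete the square in x and y: 9(x - 7)² + 25(y - 1)² = 1559 + 441 + 25 = 2025
Dividing both sides by 2025: (x - 7)²/225 + (y - 1)²/81 = 1
Ellipse, center (7, 1), major axis horizontal; a² = 225, b² = 81.
c² = a² - b² = 225 - 81 = 144, so c = 12.
Foci lie on the horizontal axis through the center: (h ± c, k).

(-5, 1) and (19, 1)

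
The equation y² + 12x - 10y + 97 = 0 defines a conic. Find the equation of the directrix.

x = -3

Only y is squared. Complete the square in y: (y - 5)² = -12(x + 6).
Vertex (-6, 5); 4p = -12 so p = -3. Opens left.
Directrix is the vertical line x = h − p = -6 − (-3) = -3.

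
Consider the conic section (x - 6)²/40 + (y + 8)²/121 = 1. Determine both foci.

Center (6, -8). The larger denominator 121 sits under the y-term, so the major axis is vertical; a² = 121, b² = 40.
c² = a² - b² = 121 - 40 = 81, so c = 9.
Foci lie on the vertical axis through the center: (h, k ± c).

(6, -17) and (6, 1)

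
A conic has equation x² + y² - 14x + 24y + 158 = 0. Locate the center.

(7, -12)

(x² - 14x) + (y² + 24y) = -158
Completing the square gives (x - 7)² + (y + 12)² = -158 + 49 + 144 = 35.
So (x - 7)² + (y + 12)² = 35.
Circle centered at (7, -12) with r² = 35.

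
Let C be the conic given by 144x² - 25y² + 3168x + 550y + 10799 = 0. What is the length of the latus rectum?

Rearranging, 144(x² + 22x) -25(y² - 22y) = -10799.
Completing the square gives 144(x + 11)² -25(y - 11)² = -10799 + 17424 - 3025 = 3600.
Divide through by 3600 to get (x + 11)²/25 - (y - 11)²/144 = 1.
Hyperbola, center (-11, 11), transverse axis horizontal; a² = 25, b² = 144.
Latus rectum length = 2b²/a = 2·144/5 = 288/5.

288/5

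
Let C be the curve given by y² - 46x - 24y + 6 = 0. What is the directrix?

Only y is squared. Complete the square in y: (y - 12)² = 46(x + 3).
Vertex (-3, 12); 4p = 46 so p = 23/2. Opens right.
Directrix is the vertical line x = h − p = -3 − (23/2) = -29/2.

x = -29/2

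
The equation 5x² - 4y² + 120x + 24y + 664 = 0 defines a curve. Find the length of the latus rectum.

Collect terms: 5(x² + 24x) -4(y² - 6y) = -664
Complete the square in x and y: 5(x + 12)² -4(y - 3)² = -664 + 720 - 36 = 20
Divide by 20: (x + 12)²/4 - (y - 3)²/5 = 1
Hyperbola, center (-12, 3), transverse axis horizontal; a² = 4, b² = 5.
Latus rectum length = 2b²/a = 2·5/2 = 5.

5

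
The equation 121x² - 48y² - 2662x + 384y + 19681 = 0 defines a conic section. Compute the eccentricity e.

Group the x- and y-terms: 121(x² - 22x) -48(y² - 8y) = -19681
Complete the square: 121(x - 11)² -48(y - 4)² = -19681 + 14641 - 768 = -5808
Dividing both sides by -5808: (y - 4)²/121 - (x - 11)²/48 = 1
Hyperbola, center (11, 4), transverse axis vertical; a² = 121, b² = 48.
c² = a² + b² = 169, so c = 13.
e = c/a = 13/11.

e = 13/11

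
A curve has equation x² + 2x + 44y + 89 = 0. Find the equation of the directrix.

Only x is squared. Complete the square in x: (x + 1)² = -44(y + 2).
Vertex (-1, -2); 4p = -44 so p = -11. Opens down.
Directrix is the horizontal line y = k − p = -2 − (-11) = 9.

y = 9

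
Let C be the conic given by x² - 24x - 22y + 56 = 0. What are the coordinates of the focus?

Only x is squared. Complete the square in x: (x - 12)² = 22(y + 4).
Vertex (12, -4); 4p = 22 so p = 11/2. Opens up.
Focus is p units from the vertex along the axis: (h, k + p).

(12, 3/2)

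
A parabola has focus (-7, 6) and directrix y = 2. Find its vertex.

(-7, 4)

The vertex is the midpoint between the focus and the directrix along the axis of symmetry.
Axis is vertical (directrix is horizontal). Vertex y-coordinate = (6 + 2)/2 = 4; x-coordinate = -7.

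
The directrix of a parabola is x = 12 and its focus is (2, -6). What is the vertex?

The vertex is the midpoint between the focus and the directrix along the axis of symmetry.
Axis is horizontal (directrix is vertical). Vertex x-coordinate = (2 + 12)/2 = 7; y-coordinate = -6.

(7, -6)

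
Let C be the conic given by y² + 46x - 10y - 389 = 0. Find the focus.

Only y is squared. Complete the square in y: (y - 5)² = -46(x - 9).
Vertex (9, 5); 4p = -46 so p = -23/2. Opens left.
Focus is p units from the vertex along the axis: (h + p, k).

(-5/2, 5)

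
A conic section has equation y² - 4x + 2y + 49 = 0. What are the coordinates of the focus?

(13, -1)

Only y is squared. Complete the square in y: (y + 1)² = 4(x - 12).
Vertex (12, -1); 4p = 4 so p = 1. Opens right.
Focus is p units from the vertex along the axis: (h + p, k).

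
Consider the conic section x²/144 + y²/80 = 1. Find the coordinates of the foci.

(-8, 0) and (8, 0)

Center (0, 0). The larger denominator 144 sits under the x-term, so the major axis is horizontal; a² = 144, b² = 80.
c² = a² - b² = 144 - 80 = 64, so c = 8.
Foci lie on the horizontal axis through the center: (h ± c, k).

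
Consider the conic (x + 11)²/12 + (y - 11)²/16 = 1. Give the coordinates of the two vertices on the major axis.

Center (-11, 11). The larger denominator 16 sits under the y-term, so the major axis is vertical; a² = 16, b² = 12.
a = 4. Vertices at (h, k ± a).

(-11, 7) and (-11, 15)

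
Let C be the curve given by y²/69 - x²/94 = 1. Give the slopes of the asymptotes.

Center (0, 0). The positive term is the y-term, so the transverse axis is vertical; a² = 69, b² = 94.
For a vertical hyperbola the asymptotes have slope ±a/b.
Here that is ±√69/√94 = ±√6486/94.

√6486/94 and -√6486/94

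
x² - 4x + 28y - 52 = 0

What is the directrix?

y = 9

Only x is squared. Complete the square in x: (x - 2)² = -28(y - 2).
Vertex (2, 2); 4p = -28 so p = -7. Opens down.
Directrix is the horizontal line y = k − p = 2 − (-7) = 9.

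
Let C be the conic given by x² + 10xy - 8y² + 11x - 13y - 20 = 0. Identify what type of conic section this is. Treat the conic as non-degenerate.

A = 1, B = 10, C = -8.
Discriminant B² − 4AC = 10² − 4·1·(-8) = 132.
B² − 4AC > 0 ⇒ hyperbola.

hyperbola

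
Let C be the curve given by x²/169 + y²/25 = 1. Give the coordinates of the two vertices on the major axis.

(-13, 0) and (13, 0)

Center (0, 0). The larger denominator 169 sits under the x-term, so the major axis is horizontal; a² = 169, b² = 25.
a = 13. Vertices at (h ± a, k).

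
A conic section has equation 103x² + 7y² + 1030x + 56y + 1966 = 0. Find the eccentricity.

e = 4√618/103

Rearranging, 103(x² + 10x) + 7(y² + 8y) = -1966.
Complete the square in x and y: 103(x + 5)² + 7(y + 4)² = -1966 + 2575 + 112 = 721
Dividing both sides by 721: (x + 5)²/7 + (y + 4)²/103 = 1
Ellipse, center (-5, -4), major axis vertical; a² = 103, b² = 7.
c² = a² - b² = 96, so c = 4√6.
e = c/a = 4√6/√103 = 4√618/103.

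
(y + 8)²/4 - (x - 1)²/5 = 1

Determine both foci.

(1, -11) and (1, -5)

Center (1, -8). The positive term is the y-term, so the transverse axis is vertical; a² = 4, b² = 5.
c² = a² + b² = 4 + 5 = 9, so c = 3.
Foci lie on the vertical axis through the center: (h, k ± c).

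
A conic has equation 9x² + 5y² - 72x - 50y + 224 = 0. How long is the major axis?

Group: 9(x² - 8x) + 5(y² - 10y) = -224
Complete the square: 9(x - 4)² + 5(y - 5)² = -224 + 144 + 125 = 45
Divide by 45: (x - 4)²/5 + (y - 5)²/9 = 1
Ellipse, center (4, 5), major axis vertical; a² = 9, b² = 5.
a² = 9 so a = 3; the major axis has length 2a = 6.

6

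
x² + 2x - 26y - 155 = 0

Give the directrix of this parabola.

Only x is squared. Complete the square in x: (x + 1)² = 26(y + 6).
Vertex (-1, -6); 4p = 26 so p = 13/2. Opens up.
Directrix is the horizontal line y = k − p = -6 − (13/2) = -25/2.

y = -25/2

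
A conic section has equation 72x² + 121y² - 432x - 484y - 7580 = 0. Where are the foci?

(-4, 2) and (10, 2)

Collect terms: 72(x² - 6x) + 121(y² - 4y) = 7580
Complete the square: 72(x - 3)² + 121(y - 2)² = 7580 + 648 + 484 = 8712
Divide by 8712: (x - 3)²/121 + (y - 2)²/72 = 1
Ellipse, center (3, 2), major axis horizontal; a² = 121, b² = 72.
c² = a² - b² = 121 - 72 = 49, so c = 7.
Foci lie on the horizontal axis through the center: (h ± c, k).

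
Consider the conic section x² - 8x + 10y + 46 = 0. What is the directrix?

y = -1/2

Only x is squared. Complete the square in x: (x - 4)² = -10(y + 3).
Vertex (4, -3); 4p = -10 so p = -5/2. Opens down.
Directrix is the horizontal line y = k − p = -3 − (-5/2) = -1/2.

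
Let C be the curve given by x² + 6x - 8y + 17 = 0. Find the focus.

Only x is squared. Complete the square in x: (x + 3)² = 8(y - 1).
Vertex (-3, 1); 4p = 8 so p = 2. Opens up.
Focus is p units from the vertex along the axis: (h, k + p).

(-3, 3)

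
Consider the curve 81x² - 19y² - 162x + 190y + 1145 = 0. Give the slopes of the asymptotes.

81(x² - 2x) -19(y² - 10y) = -1145
Completing the square gives 81(x - 1)² -19(y - 5)² = -1145 + 81 - 475 = -1539.
Dividing both sides by -1539: (y - 5)²/81 - (x - 1)²/19 = 1
Hyperbola, center (1, 5), transverse axis vertical; a² = 81, b² = 19.
For a vertical hyperbola the asymptotes have slope ±a/b.
Here that is ±9/√19 = ±9√19/19.

9√19/19 and -9√19/19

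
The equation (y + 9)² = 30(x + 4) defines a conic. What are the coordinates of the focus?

(7/2, -9)

Vertex (-4, -9); 4p = 30 so p = 15/2. Opens right.
Focus is p units from the vertex along the axis: (h + p, k).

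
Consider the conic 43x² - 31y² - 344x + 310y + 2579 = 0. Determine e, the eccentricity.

e = √3182/43

43(x² - 8x) -31(y² - 10y) = -2579
Complete the square: 43(x - 4)² -31(y - 5)² = -2579 + 688 - 775 = -2666
Divide through by -2666 to get (y - 5)²/86 - (x - 4)²/62 = 1.
Hyperbola, center (4, 5), transverse axis vertical; a² = 86, b² = 62.
c² = a² + b² = 148, so c = 2√37.
e = c/a = 2√37/√86 = √3182/43.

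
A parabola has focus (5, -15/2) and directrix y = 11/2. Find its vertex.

(5, -1)

The vertex is the midpoint between the focus and the directrix along the axis of symmetry.
Axis is vertical (directrix is horizontal). Vertex y-coordinate = (-15/2 + 11/2)/2 = -1; x-coordinate = 5.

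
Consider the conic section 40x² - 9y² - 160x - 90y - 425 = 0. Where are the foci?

(-5, -5) and (9, -5)

Rearranging, 40(x² - 4x) -9(y² + 10y) = 425.
Complete the square: 40(x - 2)² -9(y + 5)² = 425 + 160 - 225 = 360
Divide by 360: (x - 2)²/9 - (y + 5)²/40 = 1
Hyperbola, center (2, -5), transverse axis horizontal; a² = 9, b² = 40.
c² = a² + b² = 9 + 40 = 49, so c = 7.
Foci lie on the horizontal axis through the center: (h ± c, k).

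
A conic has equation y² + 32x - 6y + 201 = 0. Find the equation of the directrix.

x = 2

Only y is squared. Complete the square in y: (y - 3)² = -32(x + 6).
Vertex (-6, 3); 4p = -32 so p = -8. Opens left.
Directrix is the vertical line x = h − p = -6 − (-8) = 2.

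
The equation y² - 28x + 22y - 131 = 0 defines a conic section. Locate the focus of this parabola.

Only y is squared. Complete the square in y: (y + 11)² = 28(x + 9).
Vertex (-9, -11); 4p = 28 so p = 7. Opens right.
Focus is p units from the vertex along the axis: (h + p, k).

(-2, -11)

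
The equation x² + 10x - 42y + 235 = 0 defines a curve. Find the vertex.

(-5, 5)

Only x is squared. Complete the square in x: (x + 5)² = 42(y - 5).
Vertex (-5, 5); 4p = 42 so p = 21/2. Opens up.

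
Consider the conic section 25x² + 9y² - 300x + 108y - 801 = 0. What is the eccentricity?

e = 4/5

Collect terms: 25(x² - 12x) + 9(y² + 12y) = 801
Completing the square gives 25(x - 6)² + 9(y + 6)² = 801 + 900 + 324 = 2025.
Dividing both sides by 2025: (x - 6)²/81 + (y + 6)²/225 = 1
Ellipse, center (6, -6), major axis vertical; a² = 225, b² = 81.
c² = a² - b² = 144, so c = 12.
e = c/a = 12/15 = 4/5.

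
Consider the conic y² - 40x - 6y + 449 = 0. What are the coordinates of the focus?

Only y is squared. Complete the square in y: (y - 3)² = 40(x - 11).
Vertex (11, 3); 4p = 40 so p = 10. Opens right.
Focus is p units from the vertex along the axis: (h + p, k).

(21, 3)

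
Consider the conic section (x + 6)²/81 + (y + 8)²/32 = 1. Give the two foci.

(-13, -8) and (1, -8)

Center (-6, -8). The larger denominator 81 sits under the x-term, so the major axis is horizontal; a² = 81, b² = 32.
c² = a² - b² = 81 - 32 = 49, so c = 7.
Foci lie on the horizontal axis through the center: (h ± c, k).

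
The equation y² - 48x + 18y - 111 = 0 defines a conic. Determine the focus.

(8, -9)

Only y is squared. Complete the square in y: (y + 9)² = 48(x + 4).
Vertex (-4, -9); 4p = 48 so p = 12. Opens right.
Focus is p units from the vertex along the axis: (h + p, k).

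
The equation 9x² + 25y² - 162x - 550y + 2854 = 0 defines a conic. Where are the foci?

Group the x- and y-terms: 9(x² - 18x) + 25(y² - 22y) = -2854
Complete the square in x and y: 9(x - 9)² + 25(y - 11)² = -2854 + 729 + 3025 = 900
Divide through by 900 to get (x - 9)²/100 + (y - 11)²/36 = 1.
Ellipse, center (9, 11), major axis horizontal; a² = 100, b² = 36.
c² = a² - b² = 100 - 36 = 64, so c = 8.
Foci lie on the horizontal axis through the center: (h ± c, k).

(1, 11) and (17, 11)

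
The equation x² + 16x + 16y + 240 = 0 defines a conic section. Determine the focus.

(-8, -15)

Only x is squared. Complete the square in x: (x + 8)² = -16(y + 11).
Vertex (-8, -11); 4p = -16 so p = -4. Opens down.
Focus is p units from the vertex along the axis: (h, k + p).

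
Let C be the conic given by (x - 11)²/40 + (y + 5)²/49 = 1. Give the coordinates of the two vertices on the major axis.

(11, -12) and (11, 2)

Center (11, -5). The larger denominator 49 sits under the y-term, so the major axis is vertical; a² = 49, b² = 40.
a = 7. Vertices at (h, k ± a).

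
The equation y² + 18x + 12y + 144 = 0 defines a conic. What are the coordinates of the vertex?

Only y is squared. Complete the square in y: (y + 6)² = -18(x + 6).
Vertex (-6, -6); 4p = -18 so p = -9/2. Opens left.

(-6, -6)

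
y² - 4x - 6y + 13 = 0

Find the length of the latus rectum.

Only y is squared. Complete the square in y: (y - 3)² = 4(x - 1).
Vertex (1, 3); 4p = 4 so p = 1. Opens right.
Latus rectum length = |4p| = 4.

4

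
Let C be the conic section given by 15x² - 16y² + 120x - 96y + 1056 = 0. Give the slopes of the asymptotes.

Group: 15(x² + 8x) -16(y² + 6y) = -1056
Completing the square gives 15(x + 4)² -16(y + 3)² = -1056 + 240 - 144 = -960.
Dividing both sides by -960: (y + 3)²/60 - (x + 4)²/64 = 1
Hyperbola, center (-4, -3), transverse axis vertical; a² = 60, b² = 64.
For a vertical hyperbola the asymptotes have slope ±a/b.
Here that is ±2√15/8 = ±√15/4.

√15/4 and -√15/4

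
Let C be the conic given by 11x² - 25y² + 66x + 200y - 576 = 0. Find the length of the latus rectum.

Rearranging, 11(x² + 6x) -25(y² - 8y) = 576.
11(x + 3)² -25(y - 4)² = 576 + 99 - 400 = 275
Dividing both sides by 275: (x + 3)²/25 - (y - 4)²/11 = 1
Hyperbola, center (-3, 4), transverse axis horizontal; a² = 25, b² = 11.
Latus rectum length = 2b²/a = 2·11/5 = 22/5.

22/5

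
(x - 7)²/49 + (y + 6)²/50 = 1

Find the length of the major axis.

10√2

Center (7, -6). The larger denominator 50 sits under the y-term, so the major axis is vertical; a² = 50, b² = 49.
a² = 50 so a = 5√2; the major axis has length 2a = 10√2.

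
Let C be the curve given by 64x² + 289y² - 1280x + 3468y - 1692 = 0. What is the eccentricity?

Rearranging, 64(x² - 20x) + 289(y² + 12y) = 1692.
Complete the square: 64(x - 10)² + 289(y + 6)² = 1692 + 6400 + 10404 = 18496
Dividing both sides by 18496: (x - 10)²/289 + (y + 6)²/64 = 1
Ellipse, center (10, -6), major axis horizontal; a² = 289, b² = 64.
c² = a² - b² = 225, so c = 15.
e = c/a = 15/17.

e = 15/17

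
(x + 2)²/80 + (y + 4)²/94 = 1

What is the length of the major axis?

Center (-2, -4). The larger denominator 94 sits under the y-term, so the major axis is vertical; a² = 94, b² = 80.
a² = 94 so a = √94; the major axis has length 2a = 2√94.

2√94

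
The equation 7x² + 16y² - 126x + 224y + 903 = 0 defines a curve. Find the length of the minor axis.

4√7

Rearranging, 7(x² - 18x) + 16(y² + 14y) = -903.
Complete the square in x and y: 7(x - 9)² + 16(y + 7)² = -903 + 567 + 784 = 448
Divide by 448: (x - 9)²/64 + (y + 7)²/28 = 1
Ellipse, center (9, -7), major axis horizontal; a² = 64, b² = 28.
b² = 28 so b = 2√7; the minor axis has length 2b = 4√7.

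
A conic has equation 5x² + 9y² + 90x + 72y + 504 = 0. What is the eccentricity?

e = 2/3

Group: 5(x² + 18x) + 9(y² + 8y) = -504
Completing the square gives 5(x + 9)² + 9(y + 4)² = -504 + 405 + 144 = 45.
Divide through by 45 to get (x + 9)²/9 + (y + 4)²/5 = 1.
Ellipse, center (-9, -4), major axis horizontal; a² = 9, b² = 5.
c² = a² - b² = 4, so c = 2.
e = c/a = 2/3.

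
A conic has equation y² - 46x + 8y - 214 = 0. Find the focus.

Only y is squared. Complete the square in y: (y + 4)² = 46(x + 5).
Vertex (-5, -4); 4p = 46 so p = 23/2. Opens right.
Focus is p units from the vertex along the axis: (h + p, k).

(13/2, -4)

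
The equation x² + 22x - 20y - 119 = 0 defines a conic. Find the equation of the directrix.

Only x is squared. Complete the square in x: (x + 11)² = 20(y + 12).
Vertex (-11, -12); 4p = 20 so p = 5. Opens up.
Directrix is the horizontal line y = k − p = -12 − (5) = -17.

y = -17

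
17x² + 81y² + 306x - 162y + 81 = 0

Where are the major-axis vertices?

(-18, 1) and (0, 1)

17(x² + 18x) + 81(y² - 2y) = -81
Complete the square: 17(x + 9)² + 81(y - 1)² = -81 + 1377 + 81 = 1377
Divide through by 1377 to get (x + 9)²/81 + (y - 1)²/17 = 1.
Ellipse, center (-9, 1), major axis horizontal; a² = 81, b² = 17.
a = 9. Vertices at (h ± a, k).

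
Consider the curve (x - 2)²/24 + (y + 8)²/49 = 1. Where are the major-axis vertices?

Center (2, -8). The larger denominator 49 sits under the y-term, so the major axis is vertical; a² = 49, b² = 24.
a = 7. Vertices at (h, k ± a).

(2, -15) and (2, -1)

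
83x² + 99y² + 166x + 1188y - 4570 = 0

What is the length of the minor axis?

Rearranging, 83(x² + 2x) + 99(y² + 12y) = 4570.
Complete the square in x and y: 83(x + 1)² + 99(y + 6)² = 4570 + 83 + 3564 = 8217
Divide through by 8217 to get (x + 1)²/99 + (y + 6)²/83 = 1.
Ellipse, center (-1, -6), major axis horizontal; a² = 99, b² = 83.
b² = 83 so b = √83; the minor axis has length 2b = 2√83.

2√83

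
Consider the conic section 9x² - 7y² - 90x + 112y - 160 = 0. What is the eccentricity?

e = 4/3

Group: 9(x² - 10x) -7(y² - 16y) = 160
Complete the square in x and y: 9(x - 5)² -7(y - 8)² = 160 + 225 - 448 = -63
Divide through by -63 to get (y - 8)²/9 - (x - 5)²/7 = 1.
Hyperbola, center (5, 8), transverse axis vertical; a² = 9, b² = 7.
c² = a² + b² = 16, so c = 4.
e = c/a = 4/3.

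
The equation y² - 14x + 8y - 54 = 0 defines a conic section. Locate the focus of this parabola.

Only y is squared. Complete the square in y: (y + 4)² = 14(x + 5).
Vertex (-5, -4); 4p = 14 so p = 7/2. Opens right.
Focus is p units from the vertex along the axis: (h + p, k).

(-3/2, -4)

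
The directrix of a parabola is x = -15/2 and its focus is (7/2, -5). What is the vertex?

The vertex is the midpoint between the focus and the directrix along the axis of symmetry.
Axis is horizontal (directrix is vertical). Vertex x-coordinate = (7/2 + (-15/2))/2 = -2; y-coordinate = -5.

(-2, -5)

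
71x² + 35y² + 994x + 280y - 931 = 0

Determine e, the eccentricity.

e = 6√71/71

Group the x- and y-terms: 71(x² + 14x) + 35(y² + 8y) = 931
Complete the square in x and y: 71(x + 7)² + 35(y + 4)² = 931 + 3479 + 560 = 4970
Divide through by 4970 to get (x + 7)²/70 + (y + 4)²/142 = 1.
Ellipse, center (-7, -4), major axis vertical; a² = 142, b² = 70.
c² = a² - b² = 72, so c = 6√2.
e = c/a = 6√2/√142 = 6√71/71.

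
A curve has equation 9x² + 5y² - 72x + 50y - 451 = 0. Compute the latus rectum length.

Rearranging, 9(x² - 8x) + 5(y² + 10y) = 451.
Completing the square gives 9(x - 4)² + 5(y + 5)² = 451 + 144 + 125 = 720.
Dividing both sides by 720: (x - 4)²/80 + (y + 5)²/144 = 1
Ellipse, center (4, -5), major axis vertical; a² = 144, b² = 80.
Latus rectum length = 2b²/a = 2·80/12 = 40/3.

40/3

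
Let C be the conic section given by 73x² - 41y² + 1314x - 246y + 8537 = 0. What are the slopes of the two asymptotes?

√2993/41 and -√2993/41

Group the x- and y-terms: 73(x² + 18x) -41(y² + 6y) = -8537
Complete the square: 73(x + 9)² -41(y + 3)² = -8537 + 5913 - 369 = -2993
Divide through by -2993 to get (y + 3)²/73 - (x + 9)²/41 = 1.
Hyperbola, center (-9, -3), transverse axis vertical; a² = 73, b² = 41.
For a vertical hyperbola the asymptotes have slope ±a/b.
Here that is ±√73/√41 = ±√2993/41.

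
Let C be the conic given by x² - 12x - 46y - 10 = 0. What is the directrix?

y = -25/2

Only x is squared. Complete the square in x: (x - 6)² = 46(y + 1).
Vertex (6, -1); 4p = 46 so p = 23/2. Opens up.
Directrix is the horizontal line y = k − p = -1 − (23/2) = -25/2.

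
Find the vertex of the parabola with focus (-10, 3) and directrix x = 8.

The vertex is the midpoint between the focus and the directrix along the axis of symmetry.
Axis is horizontal (directrix is vertical). Vertex x-coordinate = (-10 + 8)/2 = -1; y-coordinate = 3.

(-1, 3)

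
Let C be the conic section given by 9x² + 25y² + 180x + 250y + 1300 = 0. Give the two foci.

(-14, -5) and (-6, -5)

Group: 9(x² + 20x) + 25(y² + 10y) = -1300
9(x + 10)² + 25(y + 5)² = -1300 + 900 + 625 = 225
Divide through by 225 to get (x + 10)²/25 + (y + 5)²/9 = 1.
Ellipse, center (-10, -5), major axis horizontal; a² = 25, b² = 9.
c² = a² - b² = 25 - 9 = 16, so c = 4.
Foci lie on the horizontal axis through the center: (h ± c, k).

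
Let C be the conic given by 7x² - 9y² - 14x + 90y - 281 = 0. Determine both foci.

7(x² - 2x) -9(y² - 10y) = 281
7(x - 1)² -9(y - 5)² = 281 + 7 - 225 = 63
Divide through by 63 to get (x - 1)²/9 - (y - 5)²/7 = 1.
Hyperbola, center (1, 5), transverse axis horizontal; a² = 9, b² = 7.
c² = a² + b² = 9 + 7 = 16, so c = 4.
Foci lie on the horizontal axis through the center: (h ± c, k).

(-3, 5) and (5, 5)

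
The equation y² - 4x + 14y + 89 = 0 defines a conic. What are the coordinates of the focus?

Only y is squared. Complete the square in y: (y + 7)² = 4(x - 10).
Vertex (10, -7); 4p = 4 so p = 1. Opens right.
Focus is p units from the vertex along the axis: (h + p, k).

(11, -7)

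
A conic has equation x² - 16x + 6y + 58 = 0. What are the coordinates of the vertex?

Only x is squared. Complete the square in x: (x - 8)² = -6(y - 1).
Vertex (8, 1); 4p = -6 so p = -3/2. Opens down.

(8, 1)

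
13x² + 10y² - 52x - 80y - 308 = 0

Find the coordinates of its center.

Group the x- and y-terms: 13(x² - 4x) + 10(y² - 8y) = 308
Complete the square in x and y: 13(x - 2)² + 10(y - 4)² = 308 + 52 + 160 = 520
Divide through by 520 to get (x - 2)²/40 + (y - 4)²/52 = 1.
Ellipse with center (2, 4).

(2, 4)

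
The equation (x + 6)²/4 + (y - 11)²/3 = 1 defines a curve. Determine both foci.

(-7, 11) and (-5, 11)

Center (-6, 11). The larger denominator 4 sits under the x-term, so the major axis is horizontal; a² = 4, b² = 3.
c² = a² - b² = 4 - 3 = 1, so c = 1.
Foci lie on the horizontal axis through the center: (h ± c, k).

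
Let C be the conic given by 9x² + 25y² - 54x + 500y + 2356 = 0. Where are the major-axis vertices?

Group the x- and y-terms: 9(x² - 6x) + 25(y² + 20y) = -2356
Completing the square gives 9(x - 3)² + 25(y + 10)² = -2356 + 81 + 2500 = 225.
Divide by 225: (x - 3)²/25 + (y + 10)²/9 = 1
Ellipse, center (3, -10), major axis horizontal; a² = 25, b² = 9.
a = 5. Vertices at (h ± a, k).

(-2, -10) and (8, -10)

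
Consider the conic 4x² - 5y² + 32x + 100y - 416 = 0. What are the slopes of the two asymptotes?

2√5/5 and -2√5/5

Rearranging, 4(x² + 8x) -5(y² - 20y) = 416.
Completing the square gives 4(x + 4)² -5(y - 10)² = 416 + 64 - 500 = -20.
Divide by -20: (y - 10)²/4 - (x + 4)²/5 = 1
Hyperbola, center (-4, 10), transverse axis vertical; a² = 4, b² = 5.
For a vertical hyperbola the asymptotes have slope ±a/b.
Here that is ±2/√5 = ±2√5/5.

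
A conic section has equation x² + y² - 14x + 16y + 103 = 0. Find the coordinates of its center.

(7, -8)

Collect terms: (x² - 14x) + (y² + 16y) = -103
(x - 7)² + (y + 8)² = -103 + 49 + 64 = 10
So (x - 7)² + (y + 8)² = 10.
Circle centered at (7, -8) with r² = 10.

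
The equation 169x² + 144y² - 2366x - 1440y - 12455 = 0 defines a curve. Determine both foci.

(7, 0) and (7, 10)

Rearranging, 169(x² - 14x) + 144(y² - 10y) = 12455.
Complete the square in x and y: 169(x - 7)² + 144(y - 5)² = 12455 + 8281 + 3600 = 24336
Divide by 24336: (x - 7)²/144 + (y - 5)²/169 = 1
Ellipse, center (7, 5), major axis vertical; a² = 169, b² = 144.
c² = a² - b² = 169 - 144 = 25, so c = 5.
Foci lie on the vertical axis through the center: (h, k ± c).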